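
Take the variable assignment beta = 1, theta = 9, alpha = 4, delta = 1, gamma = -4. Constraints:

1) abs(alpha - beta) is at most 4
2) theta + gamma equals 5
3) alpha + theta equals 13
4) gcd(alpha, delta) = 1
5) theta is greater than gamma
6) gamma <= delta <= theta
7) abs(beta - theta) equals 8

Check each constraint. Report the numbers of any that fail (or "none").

1) abs(4 - 1) = 3; 3 ≤ 4 — holds.
2) theta + gamma = 9 + (-4) = 5 — holds.
3) alpha + theta = 4 + 9 = 13 — holds.
4) gcd(4, 1) = 1 — holds.
5) theta = 9, gamma = -4; 9 > -4 — holds.
6) values -4 <= 1 <= 9 — holds.
7) abs(1 - 9) = 8 — holds.

None — every constraint holds.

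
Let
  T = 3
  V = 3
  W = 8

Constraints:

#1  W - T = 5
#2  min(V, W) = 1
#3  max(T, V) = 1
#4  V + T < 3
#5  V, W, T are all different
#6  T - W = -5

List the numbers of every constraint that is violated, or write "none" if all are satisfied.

No — constraints 2, 3, 4, and 5 are not satisfied.

#1 W - T = 8 - 3 = 5  holds
#2 min(3, 8) = 3, not 1  fails
#3 max(3, 3) = 3, not 1  fails
#4 V + T = 3 + 3 = 6; 6 ≥ 3, bound 3 not met  fails
#5 V = T = 3, not all different  fails
#6 T - W = 3 - 8 = -5  holds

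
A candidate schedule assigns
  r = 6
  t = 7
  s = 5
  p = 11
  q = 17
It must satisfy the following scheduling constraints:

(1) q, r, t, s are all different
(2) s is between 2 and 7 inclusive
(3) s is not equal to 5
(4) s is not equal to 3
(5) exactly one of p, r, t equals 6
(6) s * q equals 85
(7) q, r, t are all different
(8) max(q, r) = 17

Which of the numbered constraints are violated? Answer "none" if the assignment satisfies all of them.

Violated: 3.

(1) values 17, 6, 7, 5 are pairwise distinct  ✔
(2) s = 5 lies in [2, 7]  ✔
(3) s = 5, but 5 is required to differ  ✘
(4) s = 5, and 5 ≠ 3  ✔
(5) p=11, r=6, t=7; 1 of them equals 6  ✔
(6) s * q = 5 * 17 = 85  ✔
(7) values 17, 6, 7 are pairwise distinct  ✔
(8) max(17, 6) = 17  ✔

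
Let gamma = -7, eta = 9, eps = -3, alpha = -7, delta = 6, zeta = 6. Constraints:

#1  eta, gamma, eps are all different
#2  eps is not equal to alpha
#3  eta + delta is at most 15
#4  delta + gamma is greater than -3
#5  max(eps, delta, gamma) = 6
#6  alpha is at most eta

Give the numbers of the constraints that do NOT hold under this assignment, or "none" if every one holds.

No violations.

#1 values 9, -7, -3 are pairwise distinct  true
#2 eps = -3, alpha = -7; distinct  true
#3 eta + delta = 9 + 6 = 15; 15 ≤ 15  true
#4 delta + gamma = 6 + (-7) = -1; -1 > -3  true
#5 max(-3, 6, -7) = 6  true
#6 alpha = -7, eta = 9; -7 ≤ 9  true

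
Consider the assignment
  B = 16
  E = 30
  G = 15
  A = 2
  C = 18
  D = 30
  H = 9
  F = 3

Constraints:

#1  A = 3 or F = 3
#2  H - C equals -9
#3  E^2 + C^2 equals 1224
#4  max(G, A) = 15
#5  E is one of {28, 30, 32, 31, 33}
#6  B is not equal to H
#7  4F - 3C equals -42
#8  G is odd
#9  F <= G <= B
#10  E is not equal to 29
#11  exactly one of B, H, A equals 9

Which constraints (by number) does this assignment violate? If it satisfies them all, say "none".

None — every constraint holds.

#1 A = 2 ≠ 3, but F = 3 = 3 (second disjunct) — OK.
#2 H - C = 9 - 18 = -9 — OK.
#3 E^2 + C^2 = 30^2 + 18^2 = 900 + 324 = 1224 — OK.
#4 max(15, 2) = 15 — OK.
#5 E = 30 is in {28, 30, 32, 31, 33} — OK.
#6 B = 16, H = 9; distinct — OK.
#7 4F - 3C = 4(3) - 3(18) = -42 — OK.
#8 G = 15 is odd — OK.
#9 values 3 <= 15 <= 16 — OK.
#10 E = 30, and 30 ≠ 29 — OK.
#11 B=16, H=9, A=2; 1 of them equals 9 — OK.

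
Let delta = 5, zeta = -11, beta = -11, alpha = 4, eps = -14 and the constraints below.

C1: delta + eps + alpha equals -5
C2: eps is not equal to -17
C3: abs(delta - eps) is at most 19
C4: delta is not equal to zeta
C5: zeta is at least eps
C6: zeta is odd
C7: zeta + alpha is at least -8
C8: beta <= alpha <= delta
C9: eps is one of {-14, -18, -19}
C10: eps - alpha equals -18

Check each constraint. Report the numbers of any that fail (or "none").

C1: delta + eps + alpha = 5 + (-14) + 4 = -5 — holds.
C2: eps = -14, and -14 ≠ -17 — holds.
C3: abs(5 - (-14)) = 19; 19 ≤ 19 — holds.
C4: delta = 5, zeta = -11; distinct — holds.
C5: zeta = -11, eps = -14; -11 ≥ -14 — holds.
C6: zeta = -11 is odd — holds.
C7: zeta + alpha = -11 + 4 = -7; -7 ≥ -8 — holds.
C8: values -11 <= 4 <= 5 — holds.
C9: eps = -14 is in {-14, -18, -19} — holds.
C10: eps - alpha = -14 - 4 = -18 — holds.

No violations.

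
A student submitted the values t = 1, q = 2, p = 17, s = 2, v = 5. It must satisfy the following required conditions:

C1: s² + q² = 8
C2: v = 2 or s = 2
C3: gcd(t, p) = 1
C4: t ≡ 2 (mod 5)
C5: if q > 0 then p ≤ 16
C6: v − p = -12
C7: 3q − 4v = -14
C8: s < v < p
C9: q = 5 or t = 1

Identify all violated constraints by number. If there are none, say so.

Constraints 4, 5 do not hold.

C1: s² + q² = 2² + 2² = 4 + 4 = 8  holds
C2: v = 5 ≠ 2, but s = 2 = 2 (second disjunct)  holds
C3: gcd(1, 17) = 1  holds
C4: 1 mod 5 = 1, not 2  fails
C5: q = 2 > 0, so we need p ≤ 16; but p = 17 > 16  fails
C6: v − p = 5 − 17 = -12  holds
C7: 3q − 4v = 3(2) − 4(5) = -14  holds
C8: values 2 < 5 < 17  holds
C9: q = 2 ≠ 5, but t = 1 = 1 (second disjunct)  holds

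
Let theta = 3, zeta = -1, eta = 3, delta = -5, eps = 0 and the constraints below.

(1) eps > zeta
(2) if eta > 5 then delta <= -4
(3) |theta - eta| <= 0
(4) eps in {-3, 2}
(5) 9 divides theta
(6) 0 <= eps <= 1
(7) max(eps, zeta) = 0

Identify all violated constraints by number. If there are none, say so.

Violated: 4 and 5.

(1) eps = 0, zeta = -1; 0 > -1 — holds.
(2) eta = 3, not > 5; antecedent false, conditional vacuously true — holds.
(3) |3 - 3| = 0; 0 ≤ 0 — holds.
(4) eps = 0 is not in {-3, 2} — does not hold.
(5) 3 = 9*0 + 3, so 9 does not divide 3 — does not hold.
(6) eps = 0 lies in [0, 1] — holds.
(7) max(0, -1) = 0 — holds.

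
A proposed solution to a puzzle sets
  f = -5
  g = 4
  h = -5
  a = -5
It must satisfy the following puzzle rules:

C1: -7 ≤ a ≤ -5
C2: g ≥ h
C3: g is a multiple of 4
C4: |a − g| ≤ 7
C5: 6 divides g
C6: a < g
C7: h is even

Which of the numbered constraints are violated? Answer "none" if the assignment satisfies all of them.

Constraints 4, 5, 7 do not hold.

C1: a = -5 lies in [-7, -5]  OK
C2: g = 4, h = -5; 4 ≥ -5  OK
C3: 4 / 4 = 1, so 4 divides 4  OK
C4: |-5 − 4| = 9; 9 > 7, exceeds bound 7  FAIL
C5: 4 = 6×0 + 4, so 6 does not divide 4  FAIL
C6: a = -5, g = 4; -5 < 4  OK
C7: h = -5 is odd  FAIL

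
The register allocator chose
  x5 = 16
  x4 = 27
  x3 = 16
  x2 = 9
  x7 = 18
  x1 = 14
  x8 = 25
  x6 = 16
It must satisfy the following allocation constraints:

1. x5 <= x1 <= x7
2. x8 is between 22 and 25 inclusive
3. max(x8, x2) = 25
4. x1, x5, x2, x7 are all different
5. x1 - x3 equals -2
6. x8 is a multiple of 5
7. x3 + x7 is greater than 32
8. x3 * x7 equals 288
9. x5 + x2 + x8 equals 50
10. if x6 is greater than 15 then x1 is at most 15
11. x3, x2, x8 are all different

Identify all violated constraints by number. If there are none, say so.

1. values 16, 14, 18; x5 = 16 is not <= x1 = 14 — fails.
2. x8 = 25 lies in [22, 25] — holds.
3. max(25, 9) = 25 — holds.
4. values 14, 16, 9, 18 are pairwise distinct — holds.
5. x1 - x3 = 14 - 16 = -2 — holds.
6. 25 / 5 = 5, so 5 divides 25 — holds.
7. x3 + x7 = 16 + 18 = 34; 34 > 32 — holds.
8. x3 * x7 = 16 * 18 = 288 — holds.
9. x5 + x2 + x8 = 16 + 9 + 25 = 50 — holds.
10. x6 = 16 > 15, so we need x1 ≤ 15; x1 = 14 ≤ 15 — holds.
11. values 16, 9, 25 are pairwise distinct — holds.

Violated: 1.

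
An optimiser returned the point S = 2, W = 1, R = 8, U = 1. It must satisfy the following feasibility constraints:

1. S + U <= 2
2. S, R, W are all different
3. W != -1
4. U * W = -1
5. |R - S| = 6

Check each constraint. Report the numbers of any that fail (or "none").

Constraints 1 and 4 do not hold.

1. S + U = 2 + 1 = 3; 3 > 2, bound 2 not met — fails.
2. values 2, 8, 1 are pairwise distinct — holds.
3. W = 1, and 1 ≠ -1 — holds.
4. U * W = 1 * 1 = 1, not -1 — fails.
5. |8 - 2| = 6 — holds.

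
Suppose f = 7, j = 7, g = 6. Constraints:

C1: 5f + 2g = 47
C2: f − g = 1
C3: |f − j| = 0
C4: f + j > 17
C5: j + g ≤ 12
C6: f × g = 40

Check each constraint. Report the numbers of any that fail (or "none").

No — constraints 4, 5, and 6 are not satisfied.

C1: 5f + 2g = 5(7) + 2(6) = 47  OK
C2: f − g = 7 − 6 = 1  OK
C3: |7 − 7| = 0  OK
C4: f + j = 7 + 7 = 14; 14 ≤ 17, bound 17 not met  FAIL
C5: j + g = 7 + 6 = 13; 13 > 12, bound 12 not met  FAIL
C6: f × g = 7 × 6 = 42, not 40  FAIL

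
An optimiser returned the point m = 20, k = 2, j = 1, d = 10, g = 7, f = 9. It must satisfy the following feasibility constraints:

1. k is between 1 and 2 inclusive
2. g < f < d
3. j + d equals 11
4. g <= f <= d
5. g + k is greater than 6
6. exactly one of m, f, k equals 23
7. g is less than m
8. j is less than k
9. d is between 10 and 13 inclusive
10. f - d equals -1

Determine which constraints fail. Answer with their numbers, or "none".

1. k = 2 lies in [1, 2] — OK.
2. values 7 < 9 < 10 — OK.
3. j + d = 1 + 10 = 11 — OK.
4. values 7 <= 9 <= 10 — OK.
5. g + k = 7 + 2 = 9; 9 > 6 — OK.
6. m=20, f=9, k=2; 0 of them equal 23, not exactly one — violated.
7. g = 7, m = 20; 7 < 20 — OK.
8. j = 1, k = 2; 1 < 2 — OK.
9. d = 10 lies in [10, 13] — OK.
10. f - d = 9 - 10 = -1 — OK.

The assignment fails constraint 6.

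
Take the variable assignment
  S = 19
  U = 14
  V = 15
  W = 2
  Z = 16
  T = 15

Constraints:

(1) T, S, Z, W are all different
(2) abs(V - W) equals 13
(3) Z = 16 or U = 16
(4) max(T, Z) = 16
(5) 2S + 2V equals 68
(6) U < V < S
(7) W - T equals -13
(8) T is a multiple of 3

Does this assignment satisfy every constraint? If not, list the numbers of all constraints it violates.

All constraints are satisfied.

(1) values 15, 19, 16, 2 are pairwise distinct — satisfied.
(2) abs(15 - 2) = 13 — satisfied.
(3) Z = 16 = 16 (first disjunct) — satisfied.
(4) max(15, 16) = 16 — satisfied.
(5) 2S + 2V = 2(19) + 2(15) = 68 — satisfied.
(6) values 14 < 15 < 19 — satisfied.
(7) W - T = 2 - 15 = -13 — satisfied.
(8) 15 / 3 = 5, so 3 divides 15 — satisfied.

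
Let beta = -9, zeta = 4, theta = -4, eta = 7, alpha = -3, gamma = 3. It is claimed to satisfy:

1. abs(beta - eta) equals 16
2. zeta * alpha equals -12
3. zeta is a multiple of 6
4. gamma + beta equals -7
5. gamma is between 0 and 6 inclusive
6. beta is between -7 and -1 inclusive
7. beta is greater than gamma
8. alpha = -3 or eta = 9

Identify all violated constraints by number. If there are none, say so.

1. abs(-9 - 7) = 16 — holds.
2. zeta * alpha = 4 * (-3) = -12 — holds.
3. 4 = 6*0 + 4, so 6 does not divide 4 — does not hold.
4. gamma + beta = 3 + (-9) = -6, not -7 — does not hold.
5. gamma = 3 lies in [0, 6] — holds.
6. beta = -9 is outside [-7, -1] — does not hold.
7. beta = -9, gamma = 3; -9 ≤ 3 (want >) — does not hold.
8. alpha = -3 = -3 (first disjunct) — holds.

Constraints 3, 4, 6, and 7 are violated.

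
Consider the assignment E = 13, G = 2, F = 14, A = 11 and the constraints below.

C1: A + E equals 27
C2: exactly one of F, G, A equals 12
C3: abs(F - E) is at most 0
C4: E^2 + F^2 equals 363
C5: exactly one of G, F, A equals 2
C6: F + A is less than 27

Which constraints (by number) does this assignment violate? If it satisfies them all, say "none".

C1: A + E = 11 + 13 = 24, not 27 — violated.
C2: F=14, G=2, A=11; 0 of them equal 12, not exactly one — violated.
C3: abs(14 - 13) = 1; 1 > 0, exceeds bound 0 — violated.
C4: E^2 + F^2 = 13^2 + 14^2 = 169 + 196 = 365, not 363 — violated.
C5: G=2, F=14, A=11; 1 of them equals 2 — OK.
C6: F + A = 14 + 11 = 25; 25 < 27 — OK.

Violated: 1, 2, 3, and 4.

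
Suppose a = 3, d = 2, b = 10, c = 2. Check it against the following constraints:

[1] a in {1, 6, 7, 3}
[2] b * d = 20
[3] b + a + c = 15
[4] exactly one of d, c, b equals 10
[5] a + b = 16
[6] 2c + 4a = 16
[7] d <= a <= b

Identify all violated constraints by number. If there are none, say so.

Constraint 5 is violated.

[1] a = 3 is in {1, 6, 7, 3}  ✓
[2] b * d = 10 * 2 = 20  ✓
[3] b + a + c = 10 + 3 + 2 = 15  ✓
[4] d=2, c=2, b=10; 1 of them equals 10  ✓
[5] a + b = 3 + 10 = 13, not 16  ✗
[6] 2c + 4a = 2(2) + 4(3) = 16  ✓
[7] values 2 <= 3 <= 10  ✓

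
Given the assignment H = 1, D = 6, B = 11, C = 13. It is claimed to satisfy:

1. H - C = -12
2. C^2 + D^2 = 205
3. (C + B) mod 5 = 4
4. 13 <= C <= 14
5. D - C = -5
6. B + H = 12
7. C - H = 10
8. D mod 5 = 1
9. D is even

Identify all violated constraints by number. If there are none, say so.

1. H - C = 1 - 13 = -12 — holds.
2. C^2 + D^2 = 13^2 + 6^2 = 169 + 36 = 205 — holds.
3. C + B = 24; 24 mod 5 = 4 — holds.
4. C = 13 lies in [13, 14] — holds.
5. D - C = 6 - 13 = -7, not -5 — does not hold.
6. B + H = 11 + 1 = 12 — holds.
7. C - H = 13 - 1 = 12, not 10 — does not hold.
8. 6 mod 5 = 1 — holds.
9. D = 6 is even — holds.

Violated: 5 and 7.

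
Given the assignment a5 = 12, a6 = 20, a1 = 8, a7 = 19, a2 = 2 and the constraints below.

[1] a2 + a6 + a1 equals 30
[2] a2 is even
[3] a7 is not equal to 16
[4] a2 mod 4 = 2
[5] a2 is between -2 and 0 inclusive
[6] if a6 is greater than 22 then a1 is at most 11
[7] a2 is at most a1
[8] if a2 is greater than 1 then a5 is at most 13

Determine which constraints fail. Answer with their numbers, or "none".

[1] a2 + a6 + a1 = 2 + 20 + 8 = 30 — satisfied.
[2] a2 = 2 is even — satisfied.
[3] a7 = 19, and 19 ≠ 16 — satisfied.
[4] 2 mod 4 = 2 — satisfied.
[5] a2 = 2 is outside [-2, 0] — violated.
[6] a6 = 20, not > 22; antecedent false, conditional vacuously true — satisfied.
[7] a2 = 2, a1 = 8; 2 ≤ 8 — satisfied.
[8] a2 = 2 > 1, so we need a5 ≤ 13; a5 = 12 ≤ 13 — satisfied.

The assignment fails constraint 5.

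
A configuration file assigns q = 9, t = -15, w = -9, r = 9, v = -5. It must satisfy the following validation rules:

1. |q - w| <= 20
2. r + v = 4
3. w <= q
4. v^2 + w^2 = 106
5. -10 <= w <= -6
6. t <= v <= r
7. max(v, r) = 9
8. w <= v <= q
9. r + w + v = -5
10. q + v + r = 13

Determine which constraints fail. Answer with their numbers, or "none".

1. |9 - (-9)| = 18; 18 ≤ 20 — OK.
2. r + v = 9 + (-5) = 4 — OK.
3. w = -9, q = 9; -9 ≤ 9 — OK.
4. v^2 + w^2 = (-5)^2 + (-9)^2 = 25 + 81 = 106 — OK.
5. w = -9 lies in [-10, -6] — OK.
6. values -15 <= -5 <= 9 — OK.
7. max(-5, 9) = 9 — OK.
8. values -9 <= -5 <= 9 — OK.
9. r + w + v = 9 + (-9) + (-5) = -5 — OK.
10. q + v + r = 9 + (-5) + 9 = 13 — OK.

All constraints are satisfied.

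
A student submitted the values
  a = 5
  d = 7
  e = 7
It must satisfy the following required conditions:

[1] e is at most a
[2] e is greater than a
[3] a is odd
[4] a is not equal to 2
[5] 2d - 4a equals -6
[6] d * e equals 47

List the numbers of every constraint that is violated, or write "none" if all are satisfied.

[1] e = 7, a = 5; 7 > 5 (want ≤) — violated.
[2] e = 7, a = 5; 7 > 5 — satisfied.
[3] a = 5 is odd — satisfied.
[4] a = 5, and 5 ≠ 2 — satisfied.
[5] 2d - 4a = 2(7) - 4(5) = -6 — satisfied.
[6] d * e = 7 * 7 = 49, not 47 — violated.

Violated: 1 and 6.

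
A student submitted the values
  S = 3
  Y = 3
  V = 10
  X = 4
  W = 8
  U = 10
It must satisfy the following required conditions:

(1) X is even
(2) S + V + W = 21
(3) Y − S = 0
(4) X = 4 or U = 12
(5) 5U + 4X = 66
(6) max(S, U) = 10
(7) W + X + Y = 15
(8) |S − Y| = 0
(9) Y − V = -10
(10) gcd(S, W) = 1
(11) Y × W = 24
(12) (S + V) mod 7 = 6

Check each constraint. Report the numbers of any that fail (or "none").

(1) X = 4 is even — holds.
(2) S + V + W = 3 + 10 + 8 = 21 — holds.
(3) Y − S = 3 − 3 = 0 — holds.
(4) X = 4 = 4 (first disjunct) — holds.
(5) 5U + 4X = 5(10) + 4(4) = 66 — holds.
(6) max(3, 10) = 10 — holds.
(7) W + X + Y = 8 + 4 + 3 = 15 — holds.
(8) |3 − 3| = 0 — holds.
(9) Y − V = 3 − 10 = -7, not -10 — does not hold.
(10) gcd(3, 8) = 1 — holds.
(11) Y × W = 3 × 8 = 24 — holds.
(12) S + V = 13; 13 mod 7 = 6 — holds.

No — constraint 9 is not satisfied.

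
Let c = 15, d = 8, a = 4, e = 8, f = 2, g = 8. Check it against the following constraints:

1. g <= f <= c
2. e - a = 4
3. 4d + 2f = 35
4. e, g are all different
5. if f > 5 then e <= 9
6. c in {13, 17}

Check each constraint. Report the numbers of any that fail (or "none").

1. values 8, 2, 15; g = 8 is not <= f = 2 — violated.
2. e - a = 8 - 4 = 4 — satisfied.
3. 4d + 2f = 4(8) + 2(2) = 36, not 35 — violated.
4. e = g = 8, not all different — violated.
5. f = 2, not > 5; antecedent false, conditional vacuously true — satisfied.
6. c = 15 is not in {13, 17} — violated.

Violated: 1, 3, 4, 6.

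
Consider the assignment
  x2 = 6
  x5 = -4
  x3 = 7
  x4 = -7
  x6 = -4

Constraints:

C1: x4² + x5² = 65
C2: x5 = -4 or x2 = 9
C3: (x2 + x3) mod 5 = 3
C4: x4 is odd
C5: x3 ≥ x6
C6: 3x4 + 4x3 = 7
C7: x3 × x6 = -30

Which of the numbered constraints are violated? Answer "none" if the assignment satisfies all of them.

Constraint 7 does not hold.

C1: x4² + x5² = (-7)² + (-4)² = 49 + 16 = 65 — holds.
C2: x5 = -4 = -4 (first disjunct) — holds.
C3: x2 + x3 = 13; 13 mod 5 = 3 — holds.
C4: x4 = -7 is odd — holds.
C5: x3 = 7, x6 = -4; 7 ≥ -4 — holds.
C6: 3x4 + 4x3 = 3(-7) + 4(7) = 7 — holds.
C7: x3 × x6 = 7 × (-4) = -28, not -30 — fails.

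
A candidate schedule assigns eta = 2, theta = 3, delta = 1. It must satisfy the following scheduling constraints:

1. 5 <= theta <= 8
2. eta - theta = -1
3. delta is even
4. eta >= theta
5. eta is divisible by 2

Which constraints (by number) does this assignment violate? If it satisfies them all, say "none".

Violated: 1, 3, 4.

1. theta = 3 is outside [5, 8] — violated.
2. eta - theta = 2 - 3 = -1 — satisfied.
3. delta = 1 is odd — violated.
4. eta = 2, theta = 3; 2 < 3 (want ≥) — violated.
5. 2 / 2 = 1, so 2 divides 2 — satisfied.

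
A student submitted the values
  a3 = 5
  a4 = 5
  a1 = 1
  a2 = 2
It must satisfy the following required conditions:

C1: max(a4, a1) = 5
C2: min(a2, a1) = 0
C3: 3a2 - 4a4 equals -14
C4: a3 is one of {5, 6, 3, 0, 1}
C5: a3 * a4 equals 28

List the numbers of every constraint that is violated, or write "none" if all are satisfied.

C1: max(5, 1) = 5 — holds.
C2: min(2, 1) = 1, not 0 — does not hold.
C3: 3a2 - 4a4 = 3(2) - 4(5) = -14 — holds.
C4: a3 = 5 is in {5, 6, 3, 0, 1} — holds.
C5: a3 * a4 = 5 * 5 = 25, not 28 — does not hold.

No — constraints 2, 5 are not satisfied.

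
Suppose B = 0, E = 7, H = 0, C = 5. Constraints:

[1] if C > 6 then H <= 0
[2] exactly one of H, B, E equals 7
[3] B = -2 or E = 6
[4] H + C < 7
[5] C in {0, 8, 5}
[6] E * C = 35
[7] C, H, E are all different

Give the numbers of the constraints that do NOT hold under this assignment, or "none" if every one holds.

[1] C = 5, not > 6; antecedent false, conditional vacuously true  ✓
[2] H=0, B=0, E=7; 1 of them equals 7  ✓
[3] B = 0 ≠ -2 and E = 7 ≠ 6; both disjuncts false  ✗
[4] H + C = 0 + 5 = 5; 5 < 7  ✓
[5] C = 5 is in {0, 8, 5}  ✓
[6] E * C = 7 * 5 = 35  ✓
[7] values 5, 0, 7 are pairwise distinct  ✓

The assignment fails constraint 3.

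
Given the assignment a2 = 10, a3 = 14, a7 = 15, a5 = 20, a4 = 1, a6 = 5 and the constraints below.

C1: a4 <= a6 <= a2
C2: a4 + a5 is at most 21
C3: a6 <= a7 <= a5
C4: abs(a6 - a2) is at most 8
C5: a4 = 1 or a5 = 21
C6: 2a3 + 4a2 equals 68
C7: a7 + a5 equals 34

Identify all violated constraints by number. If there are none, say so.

C1: values 1 <= 5 <= 10  ✔
C2: a4 + a5 = 1 + 20 = 21; 21 ≤ 21  ✔
C3: values 5 <= 15 <= 20  ✔
C4: abs(5 - 10) = 5; 5 ≤ 8  ✔
C5: a4 = 1 = 1 (first disjunct)  ✔
C6: 2a3 + 4a2 = 2(14) + 4(10) = 68  ✔
C7: a7 + a5 = 15 + 20 = 35, not 34  ✘

Constraint 7 does not hold.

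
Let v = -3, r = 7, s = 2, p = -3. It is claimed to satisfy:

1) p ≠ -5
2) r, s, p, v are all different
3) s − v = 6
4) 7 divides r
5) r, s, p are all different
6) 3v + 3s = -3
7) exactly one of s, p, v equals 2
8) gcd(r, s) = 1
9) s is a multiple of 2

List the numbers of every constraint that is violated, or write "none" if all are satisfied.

1) p = -3, and -3 ≠ -5 — OK.
2) p = v = -3, not all different — violated.
3) s − v = 2 − (-3) = 5, not 6 — violated.
4) 7 / 7 = 1, so 7 divides 7 — OK.
5) values 7, 2, -3 are pairwise distinct — OK.
6) 3v + 3s = 3(-3) + 3(2) = -3 — OK.
7) s=2, p=-3, v=-3; 1 of them equals 2 — OK.
8) gcd(7, 2) = 1 — OK.
9) 2 / 2 = 1, so 2 divides 2 — OK.

No — constraints 2 and 3 are not satisfied.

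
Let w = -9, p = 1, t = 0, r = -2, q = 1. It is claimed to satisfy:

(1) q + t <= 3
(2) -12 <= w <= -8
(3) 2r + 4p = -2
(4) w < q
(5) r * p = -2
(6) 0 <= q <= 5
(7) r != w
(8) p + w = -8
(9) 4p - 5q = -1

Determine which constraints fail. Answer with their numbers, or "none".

(1) q + t = 1 + 0 = 1; 1 ≤ 3  true
(2) w = -9 lies in [-12, -8]  true
(3) 2r + 4p = 2(-2) + 4(1) = 0, not -2  false
(4) w = -9, q = 1; -9 < 1  true
(5) r * p = -2 * 1 = -2  true
(6) q = 1 lies in [0, 5]  true
(7) r = -2, w = -9; distinct  true
(8) p + w = 1 + (-9) = -8  true
(9) 4p - 5q = 4(1) - 5(1) = -1  true

The assignment fails constraint 3.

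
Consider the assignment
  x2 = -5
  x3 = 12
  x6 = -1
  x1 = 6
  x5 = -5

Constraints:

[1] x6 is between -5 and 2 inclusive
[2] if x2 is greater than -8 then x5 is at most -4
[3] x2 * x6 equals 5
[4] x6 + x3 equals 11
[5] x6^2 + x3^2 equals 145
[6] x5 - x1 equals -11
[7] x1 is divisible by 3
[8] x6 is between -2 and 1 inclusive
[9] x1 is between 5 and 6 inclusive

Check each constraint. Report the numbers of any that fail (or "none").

[1] x6 = -1 lies in [-5, 2]  holds
[2] x2 = -5 > -8, so we need x5 ≤ -4; x5 = -5 ≤ -4  holds
[3] x2 * x6 = -5 * (-1) = 5  holds
[4] x6 + x3 = -1 + 12 = 11  holds
[5] x6^2 + x3^2 = (-1)^2 + 12^2 = 1 + 144 = 145  holds
[6] x5 - x1 = -5 - 6 = -11  holds
[7] 6 / 3 = 2, so 3 divides 6  holds
[8] x6 = -1 lies in [-2, 1]  holds
[9] x1 = 6 lies in [5, 6]  holds

None — every constraint holds.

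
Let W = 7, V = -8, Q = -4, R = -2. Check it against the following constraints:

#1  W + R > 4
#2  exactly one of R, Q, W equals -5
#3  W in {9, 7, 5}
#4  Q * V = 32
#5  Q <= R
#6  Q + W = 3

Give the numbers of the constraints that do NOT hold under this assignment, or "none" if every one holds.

Violated: 2.

#1 W + R = 7 + (-2) = 5; 5 > 4 — holds.
#2 R=-2, Q=-4, W=7; 0 of them equal -5, not exactly one — does not hold.
#3 W = 7 is in {9, 7, 5} — holds.
#4 Q * V = -4 * (-8) = 32 — holds.
#5 Q = -4, R = -2; -4 ≤ -2 — holds.
#6 Q + W = -4 + 7 = 3 — holds.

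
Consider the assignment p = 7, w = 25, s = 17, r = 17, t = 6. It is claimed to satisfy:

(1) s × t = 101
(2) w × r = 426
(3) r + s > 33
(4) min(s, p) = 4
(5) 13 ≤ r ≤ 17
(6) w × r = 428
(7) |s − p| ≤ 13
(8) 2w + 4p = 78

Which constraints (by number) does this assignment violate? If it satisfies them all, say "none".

(1) s × t = 17 × 6 = 102, not 101 — fails.
(2) w × r = 25 × 17 = 425, not 426 — fails.
(3) r + s = 17 + 17 = 34; 34 > 33 — holds.
(4) min(17, 7) = 7, not 4 — fails.
(5) r = 17 lies in [13, 17] — holds.
(6) w × r = 25 × 17 = 425, not 428 — fails.
(7) |17 − 7| = 10; 10 ≤ 13 — holds.
(8) 2w + 4p = 2(25) + 4(7) = 78 — holds.

Constraints 1, 2, 4, and 6 do not hold.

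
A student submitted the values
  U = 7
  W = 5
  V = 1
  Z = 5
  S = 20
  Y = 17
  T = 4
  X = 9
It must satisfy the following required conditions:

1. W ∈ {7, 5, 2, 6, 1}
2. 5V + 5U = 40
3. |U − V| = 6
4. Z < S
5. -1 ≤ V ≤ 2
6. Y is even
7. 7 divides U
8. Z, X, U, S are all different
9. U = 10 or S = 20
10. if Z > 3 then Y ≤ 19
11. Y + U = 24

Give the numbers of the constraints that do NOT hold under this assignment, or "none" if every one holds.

1. W = 5 is in {7, 5, 2, 6, 1} — holds.
2. 5V + 5U = 5(1) + 5(7) = 40 — holds.
3. |7 − 1| = 6 — holds.
4. Z = 5, S = 20; 5 < 20 — holds.
5. V = 1 lies in [-1, 2] — holds.
6. Y = 17 is odd — fails.
7. 7 / 7 = 1, so 7 divides 7 — holds.
8. values 5, 9, 7, 20 are pairwise distinct — holds.
9. U = 7 ≠ 10, but S = 20 = 20 (second disjunct) — holds.
10. Z = 5 > 3, so we need Y ≤ 19; Y = 17 ≤ 19 — holds.
11. Y + U = 17 + 7 = 24 — holds.

The assignment fails constraint 6.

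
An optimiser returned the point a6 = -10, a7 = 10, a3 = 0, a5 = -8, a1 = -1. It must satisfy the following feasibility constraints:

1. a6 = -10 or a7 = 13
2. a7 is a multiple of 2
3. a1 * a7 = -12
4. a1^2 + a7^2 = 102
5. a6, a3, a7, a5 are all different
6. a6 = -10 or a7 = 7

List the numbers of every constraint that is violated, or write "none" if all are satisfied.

The assignment fails constraints 3 and 4.

1. a6 = -10 = -10 (first disjunct)  true
2. 10 / 2 = 5, so 2 divides 10  true
3. a1 * a7 = -1 * 10 = -10, not -12  false
4. a1^2 + a7^2 = (-1)^2 + 10^2 = 1 + 100 = 101, not 102  false
5. values -10, 0, 10, -8 are pairwise distinct  true
6. a6 = -10 = -10 (first disjunct)  true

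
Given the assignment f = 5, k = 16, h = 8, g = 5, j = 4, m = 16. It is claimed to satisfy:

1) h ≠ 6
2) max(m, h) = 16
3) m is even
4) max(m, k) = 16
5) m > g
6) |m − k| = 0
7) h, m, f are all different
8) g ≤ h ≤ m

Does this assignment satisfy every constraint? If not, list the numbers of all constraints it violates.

1) h = 8, and 8 ≠ 6  true
2) max(16, 8) = 16  true
3) m = 16 is even  true
4) max(16, 16) = 16  true
5) m = 16, g = 5; 16 > 5  true
6) |16 − 16| = 0  true
7) values 8, 16, 5 are pairwise distinct  true
8) values 5 ≤ 8 ≤ 16  true

The assignment satisfies every constraint.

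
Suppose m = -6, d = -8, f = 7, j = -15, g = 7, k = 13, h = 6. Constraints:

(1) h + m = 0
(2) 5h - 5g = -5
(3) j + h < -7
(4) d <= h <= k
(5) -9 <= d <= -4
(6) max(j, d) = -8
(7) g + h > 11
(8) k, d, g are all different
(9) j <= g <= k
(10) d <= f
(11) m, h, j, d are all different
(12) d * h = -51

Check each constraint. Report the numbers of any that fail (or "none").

(1) h + m = 6 + (-6) = 0  ✔
(2) 5h - 5g = 5(6) - 5(7) = -5  ✔
(3) j + h = -15 + 6 = -9; -9 < -7  ✔
(4) values -8 <= 6 <= 13  ✔
(5) d = -8 lies in [-9, -4]  ✔
(6) max(-15, -8) = -8  ✔
(7) g + h = 7 + 6 = 13; 13 > 11  ✔
(8) values 13, -8, 7 are pairwise distinct  ✔
(9) values -15 <= 7 <= 13  ✔
(10) d = -8, f = 7; -8 ≤ 7  ✔
(11) values -6, 6, -15, -8 are pairwise distinct  ✔
(12) d * h = -8 * 6 = -48, not -51  ✘

No — constraint 12 is not satisfied.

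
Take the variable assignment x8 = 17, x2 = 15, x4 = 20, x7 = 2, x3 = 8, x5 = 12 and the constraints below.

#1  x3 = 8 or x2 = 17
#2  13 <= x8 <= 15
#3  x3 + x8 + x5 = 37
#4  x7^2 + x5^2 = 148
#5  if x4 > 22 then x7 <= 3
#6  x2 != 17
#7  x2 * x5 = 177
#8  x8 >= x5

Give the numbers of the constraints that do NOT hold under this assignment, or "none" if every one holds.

#1 x3 = 8 = 8 (first disjunct)  true
#2 x8 = 17 is outside [13, 15]  false
#3 x3 + x8 + x5 = 8 + 17 + 12 = 37  true
#4 x7^2 + x5^2 = 2^2 + 12^2 = 4 + 144 = 148  true
#5 x4 = 20, not > 22; antecedent false, conditional vacuously true  true
#6 x2 = 15, and 15 ≠ 17  true
#7 x2 * x5 = 15 * 12 = 180, not 177  false
#8 x8 = 17, x5 = 12; 17 ≥ 12  true

No — constraints 2 and 7 are not satisfied.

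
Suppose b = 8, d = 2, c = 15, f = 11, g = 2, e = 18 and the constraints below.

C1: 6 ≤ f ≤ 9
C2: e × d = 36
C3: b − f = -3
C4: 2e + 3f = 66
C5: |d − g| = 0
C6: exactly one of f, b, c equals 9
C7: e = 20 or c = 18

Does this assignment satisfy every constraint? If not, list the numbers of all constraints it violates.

C1: f = 11 is outside [6, 9]  FAIL
C2: e × d = 18 × 2 = 36  OK
C3: b − f = 8 − 11 = -3  OK
C4: 2e + 3f = 2(18) + 3(11) = 69, not 66  FAIL
C5: |2 − 2| = 0  OK
C6: f=11, b=8, c=15; 0 of them equal 9, not exactly one  FAIL
C7: e = 18 ≠ 20 and c = 15 ≠ 18; both disjuncts false  FAIL

No — constraints 1, 4, 6, and 7 are not satisfied.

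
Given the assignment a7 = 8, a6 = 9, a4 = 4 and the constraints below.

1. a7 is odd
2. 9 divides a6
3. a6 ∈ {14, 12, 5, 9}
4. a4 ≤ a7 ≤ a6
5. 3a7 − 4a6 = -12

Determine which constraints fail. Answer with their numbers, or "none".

1. a7 = 8 is even — fails.
2. 9 / 9 = 1, so 9 divides 9 — holds.
3. a6 = 9 is in {14, 12, 5, 9} — holds.
4. values 4 ≤ 8 ≤ 9 — holds.
5. 3a7 − 4a6 = 3(8) − 4(9) = -12 — holds.

Violated: 1.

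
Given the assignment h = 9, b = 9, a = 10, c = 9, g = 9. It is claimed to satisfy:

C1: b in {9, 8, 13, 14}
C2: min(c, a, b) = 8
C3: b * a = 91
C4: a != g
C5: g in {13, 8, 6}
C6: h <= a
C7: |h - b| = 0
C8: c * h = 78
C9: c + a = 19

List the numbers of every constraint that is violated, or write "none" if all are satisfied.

Constraints 2, 3, 5, and 8 are violated.

C1: b = 9 is in {9, 8, 13, 14} — satisfied.
C2: min(9, 10, 9) = 9, not 8 — violated.
C3: b * a = 9 * 10 = 90, not 91 — violated.
C4: a = 10, g = 9; distinct — satisfied.
C5: g = 9 is not in {13, 8, 6} — violated.
C6: h = 9, a = 10; 9 ≤ 10 — satisfied.
C7: |9 - 9| = 0 — satisfied.
C8: c * h = 9 * 9 = 81, not 78 — violated.
C9: c + a = 9 + 10 = 19 — satisfied.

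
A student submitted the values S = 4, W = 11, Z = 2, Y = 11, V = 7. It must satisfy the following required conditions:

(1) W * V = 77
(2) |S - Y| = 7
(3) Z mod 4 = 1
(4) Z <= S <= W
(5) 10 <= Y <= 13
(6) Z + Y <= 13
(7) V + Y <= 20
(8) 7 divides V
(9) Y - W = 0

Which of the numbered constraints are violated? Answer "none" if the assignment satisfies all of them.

(1) W * V = 11 * 7 = 77  ✔
(2) |4 - 11| = 7  ✔
(3) 2 mod 4 = 2, not 1  ✘
(4) values 2 <= 4 <= 11  ✔
(5) Y = 11 lies in [10, 13]  ✔
(6) Z + Y = 2 + 11 = 13; 13 ≤ 13  ✔
(7) V + Y = 7 + 11 = 18; 18 ≤ 20  ✔
(8) 7 / 7 = 1, so 7 divides 7  ✔
(9) Y - W = 11 - 11 = 0  ✔

The assignment fails constraint 3.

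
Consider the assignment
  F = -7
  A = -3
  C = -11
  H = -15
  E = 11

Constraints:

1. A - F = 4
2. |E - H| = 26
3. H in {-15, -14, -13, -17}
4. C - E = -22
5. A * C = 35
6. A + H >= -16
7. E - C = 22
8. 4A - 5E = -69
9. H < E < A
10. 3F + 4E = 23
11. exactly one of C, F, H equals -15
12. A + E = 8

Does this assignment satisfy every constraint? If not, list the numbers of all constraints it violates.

1. A - F = -3 - (-7) = 4 — OK.
2. |11 - (-15)| = 26 — OK.
3. H = -15 is in {-15, -14, -13, -17} — OK.
4. C - E = -11 - 11 = -22 — OK.
5. A * C = -3 * (-11) = 33, not 35 — violated.
6. A + H = -3 + (-15) = -18; -18 < -16, bound -16 not met — violated.
7. E - C = 11 - (-11) = 22 — OK.
8. 4A - 5E = 4(-3) - 5(11) = -67, not -69 — violated.
9. values -15, 11, -3; E = 11 is not < A = -3 — violated.
10. 3F + 4E = 3(-7) + 4(11) = 23 — OK.
11. C=-11, F=-7, H=-15; 1 of them equals -15 — OK.
12. A + E = -3 + 11 = 8 — OK.

No — constraints 5, 6, 8, and 9 are not satisfied.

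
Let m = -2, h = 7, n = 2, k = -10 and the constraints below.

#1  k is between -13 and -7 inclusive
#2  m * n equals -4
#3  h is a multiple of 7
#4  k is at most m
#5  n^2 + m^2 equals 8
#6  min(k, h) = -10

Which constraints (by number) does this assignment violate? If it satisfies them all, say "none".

All constraints are satisfied.

#1 k = -10 lies in [-13, -7]  ✓
#2 m * n = -2 * 2 = -4  ✓
#3 7 / 7 = 1, so 7 divides 7  ✓
#4 k = -10, m = -2; -10 ≤ -2  ✓
#5 n^2 + m^2 = 2^2 + (-2)^2 = 4 + 4 = 8  ✓
#6 min(-10, 7) = -10  ✓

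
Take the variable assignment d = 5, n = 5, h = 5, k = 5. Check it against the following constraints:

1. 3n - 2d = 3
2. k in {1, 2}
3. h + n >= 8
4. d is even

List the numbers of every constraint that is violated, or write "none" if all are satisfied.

Violated: 1, 2, 4.

1. 3n - 2d = 3(5) - 2(5) = 5, not 3 — does not hold.
2. k = 5 is not in {1, 2} — does not hold.
3. h + n = 5 + 5 = 10; 10 ≥ 8 — holds.
4. d = 5 is odd — does not hold.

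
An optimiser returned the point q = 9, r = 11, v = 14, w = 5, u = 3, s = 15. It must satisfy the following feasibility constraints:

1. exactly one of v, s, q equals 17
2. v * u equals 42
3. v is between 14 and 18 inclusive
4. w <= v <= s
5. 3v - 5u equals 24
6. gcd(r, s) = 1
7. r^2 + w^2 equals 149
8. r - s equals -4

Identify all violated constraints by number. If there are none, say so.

1. v=14, s=15, q=9; 0 of them equal 17, not exactly one — violated.
2. v * u = 14 * 3 = 42 — satisfied.
3. v = 14 lies in [14, 18] — satisfied.
4. values 5 <= 14 <= 15 — satisfied.
5. 3v - 5u = 3(14) - 5(3) = 27, not 24 — violated.
6. gcd(11, 15) = 1 — satisfied.
7. r^2 + w^2 = 11^2 + 5^2 = 121 + 25 = 146, not 149 — violated.
8. r - s = 11 - 15 = -4 — satisfied.

The assignment fails constraints 1, 5, and 7.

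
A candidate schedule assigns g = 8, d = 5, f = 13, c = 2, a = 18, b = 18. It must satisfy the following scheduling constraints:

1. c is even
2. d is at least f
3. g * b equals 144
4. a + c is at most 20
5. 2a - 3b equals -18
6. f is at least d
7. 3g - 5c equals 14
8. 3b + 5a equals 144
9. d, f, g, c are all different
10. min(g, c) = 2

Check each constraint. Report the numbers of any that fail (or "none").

Violated: 2.

1. c = 2 is even — holds.
2. d = 5, f = 13; 5 < 13 (want ≥) — fails.
3. g * b = 8 * 18 = 144 — holds.
4. a + c = 18 + 2 = 20; 20 ≤ 20 — holds.
5. 2a - 3b = 2(18) - 3(18) = -18 — holds.
6. f = 13, d = 5; 13 ≥ 5 — holds.
7. 3g - 5c = 3(8) - 5(2) = 14 — holds.
8. 3b + 5a = 3(18) + 5(18) = 144 — holds.
9. values 5, 13, 8, 2 are pairwise distinct — holds.
10. min(8, 2) = 2 — holds.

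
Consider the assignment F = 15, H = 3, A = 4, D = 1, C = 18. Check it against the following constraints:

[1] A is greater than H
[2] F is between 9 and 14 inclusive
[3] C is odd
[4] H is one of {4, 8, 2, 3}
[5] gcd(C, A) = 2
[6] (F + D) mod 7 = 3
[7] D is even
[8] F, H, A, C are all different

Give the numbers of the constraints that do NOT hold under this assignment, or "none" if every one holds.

[1] A = 4, H = 3; 4 > 3  ✓
[2] F = 15 is outside [9, 14]  ✗
[3] C = 18 is even  ✗
[4] H = 3 is in {4, 8, 2, 3}  ✓
[5] gcd(18, 4) = 2  ✓
[6] F + D = 16; 16 mod 7 = 2, not 3  ✗
[7] D = 1 is odd  ✗
[8] values 15, 3, 4, 18 are pairwise distinct  ✓

No — constraints 2, 3, 6, 7 are not satisfied.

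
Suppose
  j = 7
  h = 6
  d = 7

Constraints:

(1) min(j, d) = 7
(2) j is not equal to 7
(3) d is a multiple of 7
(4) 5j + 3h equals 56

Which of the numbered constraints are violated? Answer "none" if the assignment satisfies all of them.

(1) min(7, 7) = 7  true
(2) j = 7, but 7 is required to differ  false
(3) 7 / 7 = 1, so 7 divides 7  true
(4) 5j + 3h = 5(7) + 3(6) = 53, not 56  false

The assignment fails constraints 2 and 4.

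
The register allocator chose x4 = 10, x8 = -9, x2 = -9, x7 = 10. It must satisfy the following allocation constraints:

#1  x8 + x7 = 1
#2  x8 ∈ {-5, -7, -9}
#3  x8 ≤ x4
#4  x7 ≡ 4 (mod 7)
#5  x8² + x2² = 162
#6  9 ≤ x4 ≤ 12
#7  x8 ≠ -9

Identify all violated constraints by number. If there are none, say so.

The assignment fails constraints 4, 7.

#1 x8 + x7 = -9 + 10 = 1 — holds.
#2 x8 = -9 is in {-5, -7, -9} — holds.
#3 x8 = -9, x4 = 10; -9 ≤ 10 — holds.
#4 10 mod 7 = 3, not 4 — fails.
#5 x8² + x2² = (-9)² + (-9)² = 81 + 81 = 162 — holds.
#6 x4 = 10 lies in [9, 12] — holds.
#7 x8 = -9, but -9 is required to differ — fails.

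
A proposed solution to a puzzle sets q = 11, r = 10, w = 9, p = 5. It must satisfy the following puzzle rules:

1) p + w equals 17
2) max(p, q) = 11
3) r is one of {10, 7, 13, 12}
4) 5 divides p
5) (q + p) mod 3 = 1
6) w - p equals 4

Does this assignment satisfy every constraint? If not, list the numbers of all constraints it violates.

1) p + w = 5 + 9 = 14, not 17  fails
2) max(5, 11) = 11  holds
3) r = 10 is in {10, 7, 13, 12}  holds
4) 5 / 5 = 1, so 5 divides 5  holds
5) q + p = 16; 16 mod 3 = 1  holds
6) w - p = 9 - 5 = 4  holds

Violated: 1.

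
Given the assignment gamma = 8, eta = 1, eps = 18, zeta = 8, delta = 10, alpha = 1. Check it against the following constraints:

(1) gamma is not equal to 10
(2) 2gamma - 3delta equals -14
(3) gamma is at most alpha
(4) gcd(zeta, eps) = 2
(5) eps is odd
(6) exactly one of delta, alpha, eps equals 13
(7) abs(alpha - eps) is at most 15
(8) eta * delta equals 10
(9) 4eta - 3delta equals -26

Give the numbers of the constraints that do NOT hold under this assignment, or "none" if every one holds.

The assignment fails constraints 3, 5, 6, and 7.

(1) gamma = 8, and 8 ≠ 10  true
(2) 2gamma - 3delta = 2(8) - 3(10) = -14  true
(3) gamma = 8, alpha = 1; 8 > 1 (want ≤)  false
(4) gcd(8, 18) = 2  true
(5) eps = 18 is even  false
(6) delta=10, alpha=1, eps=18; 0 of them equal 13, not exactly one  false
(7) abs(1 - 18) = 17; 17 > 15, exceeds bound 15  false
(8) eta * delta = 1 * 10 = 10  true
(9) 4eta - 3delta = 4(1) - 3(10) = -26  true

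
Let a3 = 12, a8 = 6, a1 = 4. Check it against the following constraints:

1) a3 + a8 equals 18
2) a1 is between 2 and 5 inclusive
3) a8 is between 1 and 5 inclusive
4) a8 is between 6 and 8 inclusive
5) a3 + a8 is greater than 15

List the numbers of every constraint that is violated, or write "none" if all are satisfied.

1) a3 + a8 = 12 + 6 = 18 — satisfied.
2) a1 = 4 lies in [2, 5] — satisfied.
3) a8 = 6 is outside [1, 5] — violated.
4) a8 = 6 lies in [6, 8] — satisfied.
5) a3 + a8 = 12 + 6 = 18; 18 > 15 — satisfied.

Constraint 3 does not hold.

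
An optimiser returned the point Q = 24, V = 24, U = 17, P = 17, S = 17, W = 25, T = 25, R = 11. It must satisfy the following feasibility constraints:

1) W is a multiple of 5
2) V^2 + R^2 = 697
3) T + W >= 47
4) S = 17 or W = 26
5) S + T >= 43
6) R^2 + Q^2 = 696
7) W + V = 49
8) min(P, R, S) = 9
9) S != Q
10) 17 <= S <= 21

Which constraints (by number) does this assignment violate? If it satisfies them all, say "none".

No — constraints 5, 6, 8 are not satisfied.

1) 25 / 5 = 5, so 5 divides 25 — satisfied.
2) V^2 + R^2 = 24^2 + 11^2 = 576 + 121 = 697 — satisfied.
3) T + W = 25 + 25 = 50; 50 ≥ 47 — satisfied.
4) S = 17 = 17 (first disjunct) — satisfied.
5) S + T = 17 + 25 = 42; 42 < 43, bound 43 not met — violated.
6) R^2 + Q^2 = 11^2 + 24^2 = 121 + 576 = 697, not 696 — violated.
7) W + V = 25 + 24 = 49 — satisfied.
8) min(17, 11, 17) = 11, not 9 — violated.
9) S = 17, Q = 24; distinct — satisfied.
10) S = 17 lies in [17, 21] — satisfied.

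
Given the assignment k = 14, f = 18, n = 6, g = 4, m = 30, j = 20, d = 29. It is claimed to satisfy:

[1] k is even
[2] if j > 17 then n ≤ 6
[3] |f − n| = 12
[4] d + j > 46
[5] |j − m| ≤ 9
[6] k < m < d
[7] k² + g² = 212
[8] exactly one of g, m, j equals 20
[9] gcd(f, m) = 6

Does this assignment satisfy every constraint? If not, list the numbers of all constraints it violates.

The assignment fails constraints 5 and 6.

[1] k = 14 is even  holds
[2] j = 20 > 17, so we need n ≤ 6; n = 6 ≤ 6  holds
[3] |18 − 6| = 12  holds
[4] d + j = 29 + 20 = 49; 49 > 46  holds
[5] |20 − 30| = 10; 10 > 9, exceeds bound 9  fails
[6] values 14, 30, 29; m = 30 is not < d = 29  fails
[7] k² + g² = 14² + 4² = 196 + 16 = 212  holds
[8] g=4, m=30, j=20; 1 of them equals 20  holds
[9] gcd(18, 30) = 6  holds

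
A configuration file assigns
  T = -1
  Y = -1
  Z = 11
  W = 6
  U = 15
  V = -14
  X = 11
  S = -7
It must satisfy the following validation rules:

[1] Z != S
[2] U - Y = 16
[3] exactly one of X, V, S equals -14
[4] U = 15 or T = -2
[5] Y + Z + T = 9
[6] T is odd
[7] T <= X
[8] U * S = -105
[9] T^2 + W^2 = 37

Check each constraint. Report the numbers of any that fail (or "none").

No violations.

[1] Z = 11, S = -7; distinct — holds.
[2] U - Y = 15 - (-1) = 16 — holds.
[3] X=11, V=-14, S=-7; 1 of them equals -14 — holds.
[4] U = 15 = 15 (first disjunct) — holds.
[5] Y + Z + T = -1 + 11 + (-1) = 9 — holds.
[6] T = -1 is odd — holds.
[7] T = -1, X = 11; -1 ≤ 11 — holds.
[8] U * S = 15 * (-7) = -105 — holds.
[9] T^2 + W^2 = (-1)^2 + 6^2 = 1 + 36 = 37 — holds.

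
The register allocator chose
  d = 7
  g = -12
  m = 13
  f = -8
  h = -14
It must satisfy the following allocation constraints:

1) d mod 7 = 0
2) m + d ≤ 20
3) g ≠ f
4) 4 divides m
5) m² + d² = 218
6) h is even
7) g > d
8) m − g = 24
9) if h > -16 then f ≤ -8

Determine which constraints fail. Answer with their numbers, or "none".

Constraints 4, 7, and 8 do not hold.

1) 7 mod 7 = 0 — holds.
2) m + d = 13 + 7 = 20; 20 ≤ 20 — holds.
3) g = -12, f = -8; distinct — holds.
4) 13 = 4×3 + 1, so 4 does not divide 13 — does not hold.
5) m² + d² = 13² + 7² = 169 + 49 = 218 — holds.
6) h = -14 is even — holds.
7) g = -12, d = 7; -12 ≤ 7 (want >) — does not hold.
8) m − g = 13 − (-12) = 25, not 24 — does not hold.
9) h = -14 > -16, so we need f ≤ -8; f = -8 ≤ -8 — holds.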